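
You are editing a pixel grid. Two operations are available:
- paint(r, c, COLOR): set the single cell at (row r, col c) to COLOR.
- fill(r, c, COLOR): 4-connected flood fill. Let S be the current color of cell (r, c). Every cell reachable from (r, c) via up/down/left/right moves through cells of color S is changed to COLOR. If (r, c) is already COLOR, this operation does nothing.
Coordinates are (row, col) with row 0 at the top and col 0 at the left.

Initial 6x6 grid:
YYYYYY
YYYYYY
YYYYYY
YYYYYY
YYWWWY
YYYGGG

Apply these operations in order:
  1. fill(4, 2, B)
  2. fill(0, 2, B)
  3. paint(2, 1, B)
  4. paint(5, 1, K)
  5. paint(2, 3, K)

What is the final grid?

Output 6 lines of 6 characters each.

Answer: BBBBBB
BBBBBB
BBBKBB
BBBBBB
BBBBBB
BKBGGG

Derivation:
After op 1 fill(4,2,B) [3 cells changed]:
YYYYYY
YYYYYY
YYYYYY
YYYYYY
YYBBBY
YYYGGG
After op 2 fill(0,2,B) [30 cells changed]:
BBBBBB
BBBBBB
BBBBBB
BBBBBB
BBBBBB
BBBGGG
After op 3 paint(2,1,B):
BBBBBB
BBBBBB
BBBBBB
BBBBBB
BBBBBB
BBBGGG
After op 4 paint(5,1,K):
BBBBBB
BBBBBB
BBBBBB
BBBBBB
BBBBBB
BKBGGG
After op 5 paint(2,3,K):
BBBBBB
BBBBBB
BBBKBB
BBBBBB
BBBBBB
BKBGGG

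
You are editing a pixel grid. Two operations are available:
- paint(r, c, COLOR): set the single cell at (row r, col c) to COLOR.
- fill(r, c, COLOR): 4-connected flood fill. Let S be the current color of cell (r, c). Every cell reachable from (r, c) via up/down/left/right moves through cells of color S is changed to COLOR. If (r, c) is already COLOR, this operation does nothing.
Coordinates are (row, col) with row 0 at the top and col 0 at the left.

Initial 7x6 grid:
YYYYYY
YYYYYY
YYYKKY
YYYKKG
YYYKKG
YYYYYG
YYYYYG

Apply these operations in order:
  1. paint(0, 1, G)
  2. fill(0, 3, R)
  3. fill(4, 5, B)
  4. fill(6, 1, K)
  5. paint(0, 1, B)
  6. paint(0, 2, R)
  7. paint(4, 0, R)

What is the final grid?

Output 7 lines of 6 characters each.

Answer: KBRKKK
KKKKKK
KKKKKK
KKKKKB
RKKKKB
KKKKKB
KKKKKB

Derivation:
After op 1 paint(0,1,G):
YGYYYY
YYYYYY
YYYKKY
YYYKKG
YYYKKG
YYYYYG
YYYYYG
After op 2 fill(0,3,R) [31 cells changed]:
RGRRRR
RRRRRR
RRRKKR
RRRKKG
RRRKKG
RRRRRG
RRRRRG
After op 3 fill(4,5,B) [4 cells changed]:
RGRRRR
RRRRRR
RRRKKR
RRRKKB
RRRKKB
RRRRRB
RRRRRB
After op 4 fill(6,1,K) [31 cells changed]:
KGKKKK
KKKKKK
KKKKKK
KKKKKB
KKKKKB
KKKKKB
KKKKKB
After op 5 paint(0,1,B):
KBKKKK
KKKKKK
KKKKKK
KKKKKB
KKKKKB
KKKKKB
KKKKKB
After op 6 paint(0,2,R):
KBRKKK
KKKKKK
KKKKKK
KKKKKB
KKKKKB
KKKKKB
KKKKKB
After op 7 paint(4,0,R):
KBRKKK
KKKKKK
KKKKKK
KKKKKB
RKKKKB
KKKKKB
KKKKKB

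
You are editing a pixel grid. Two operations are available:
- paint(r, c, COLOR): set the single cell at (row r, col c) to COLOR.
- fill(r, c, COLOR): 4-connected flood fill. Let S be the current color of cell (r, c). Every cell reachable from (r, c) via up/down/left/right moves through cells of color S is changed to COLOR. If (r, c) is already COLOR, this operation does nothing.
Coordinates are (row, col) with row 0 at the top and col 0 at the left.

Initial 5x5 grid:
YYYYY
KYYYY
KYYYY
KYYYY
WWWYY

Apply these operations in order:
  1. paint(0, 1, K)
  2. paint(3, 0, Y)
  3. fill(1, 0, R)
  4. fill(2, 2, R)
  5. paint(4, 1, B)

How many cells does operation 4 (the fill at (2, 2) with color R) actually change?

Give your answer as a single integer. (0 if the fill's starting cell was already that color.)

Answer: 18

Derivation:
After op 1 paint(0,1,K):
YKYYY
KYYYY
KYYYY
KYYYY
WWWYY
After op 2 paint(3,0,Y):
YKYYY
KYYYY
KYYYY
YYYYY
WWWYY
After op 3 fill(1,0,R) [2 cells changed]:
YKYYY
RYYYY
RYYYY
YYYYY
WWWYY
After op 4 fill(2,2,R) [18 cells changed]:
YKRRR
RRRRR
RRRRR
RRRRR
WWWRR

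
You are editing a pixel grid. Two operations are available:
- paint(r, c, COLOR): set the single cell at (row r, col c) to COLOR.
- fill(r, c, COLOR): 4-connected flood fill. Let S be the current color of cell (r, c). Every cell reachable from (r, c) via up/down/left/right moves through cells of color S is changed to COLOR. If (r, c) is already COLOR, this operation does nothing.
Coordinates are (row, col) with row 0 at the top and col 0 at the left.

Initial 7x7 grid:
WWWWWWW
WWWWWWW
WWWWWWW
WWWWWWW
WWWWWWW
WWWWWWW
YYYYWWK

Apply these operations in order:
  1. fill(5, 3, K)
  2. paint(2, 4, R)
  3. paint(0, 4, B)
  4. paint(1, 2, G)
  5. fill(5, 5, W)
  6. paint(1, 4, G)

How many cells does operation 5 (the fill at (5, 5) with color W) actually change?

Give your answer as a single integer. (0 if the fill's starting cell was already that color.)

After op 1 fill(5,3,K) [44 cells changed]:
KKKKKKK
KKKKKKK
KKKKKKK
KKKKKKK
KKKKKKK
KKKKKKK
YYYYKKK
After op 2 paint(2,4,R):
KKKKKKK
KKKKKKK
KKKKRKK
KKKKKKK
KKKKKKK
KKKKKKK
YYYYKKK
After op 3 paint(0,4,B):
KKKKBKK
KKKKKKK
KKKKRKK
KKKKKKK
KKKKKKK
KKKKKKK
YYYYKKK
After op 4 paint(1,2,G):
KKKKBKK
KKGKKKK
KKKKRKK
KKKKKKK
KKKKKKK
KKKKKKK
YYYYKKK
After op 5 fill(5,5,W) [42 cells changed]:
WWWWBWW
WWGWWWW
WWWWRWW
WWWWWWW
WWWWWWW
WWWWWWW
YYYYWWW

Answer: 42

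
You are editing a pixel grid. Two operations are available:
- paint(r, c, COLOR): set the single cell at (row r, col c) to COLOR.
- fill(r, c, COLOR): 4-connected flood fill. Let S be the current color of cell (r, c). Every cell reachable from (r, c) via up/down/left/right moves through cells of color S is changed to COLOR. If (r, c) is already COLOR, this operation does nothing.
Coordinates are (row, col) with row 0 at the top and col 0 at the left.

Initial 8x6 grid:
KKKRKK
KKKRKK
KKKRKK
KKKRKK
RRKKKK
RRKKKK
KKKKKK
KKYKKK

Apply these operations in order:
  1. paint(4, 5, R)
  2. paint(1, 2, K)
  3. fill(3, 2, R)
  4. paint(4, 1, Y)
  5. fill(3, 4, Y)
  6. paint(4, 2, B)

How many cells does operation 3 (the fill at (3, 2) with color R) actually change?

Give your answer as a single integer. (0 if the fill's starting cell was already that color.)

After op 1 paint(4,5,R):
KKKRKK
KKKRKK
KKKRKK
KKKRKK
RRKKKR
RRKKKK
KKKKKK
KKYKKK
After op 2 paint(1,2,K):
KKKRKK
KKKRKK
KKKRKK
KKKRKK
RRKKKR
RRKKKK
KKKKKK
KKYKKK
After op 3 fill(3,2,R) [38 cells changed]:
RRRRRR
RRRRRR
RRRRRR
RRRRRR
RRRRRR
RRRRRR
RRRRRR
RRYRRR

Answer: 38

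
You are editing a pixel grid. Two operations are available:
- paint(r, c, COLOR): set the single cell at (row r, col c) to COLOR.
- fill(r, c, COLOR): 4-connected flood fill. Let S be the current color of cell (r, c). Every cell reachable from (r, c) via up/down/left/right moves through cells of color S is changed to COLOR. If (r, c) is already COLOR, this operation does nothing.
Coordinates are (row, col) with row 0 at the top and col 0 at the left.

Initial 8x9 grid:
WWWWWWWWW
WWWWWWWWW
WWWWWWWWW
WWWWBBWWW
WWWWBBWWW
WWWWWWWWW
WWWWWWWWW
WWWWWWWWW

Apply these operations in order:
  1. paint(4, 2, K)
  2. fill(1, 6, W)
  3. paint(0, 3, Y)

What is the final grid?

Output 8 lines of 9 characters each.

Answer: WWWYWWWWW
WWWWWWWWW
WWWWWWWWW
WWWWBBWWW
WWKWBBWWW
WWWWWWWWW
WWWWWWWWW
WWWWWWWWW

Derivation:
After op 1 paint(4,2,K):
WWWWWWWWW
WWWWWWWWW
WWWWWWWWW
WWWWBBWWW
WWKWBBWWW
WWWWWWWWW
WWWWWWWWW
WWWWWWWWW
After op 2 fill(1,6,W) [0 cells changed]:
WWWWWWWWW
WWWWWWWWW
WWWWWWWWW
WWWWBBWWW
WWKWBBWWW
WWWWWWWWW
WWWWWWWWW
WWWWWWWWW
After op 3 paint(0,3,Y):
WWWYWWWWW
WWWWWWWWW
WWWWWWWWW
WWWWBBWWW
WWKWBBWWW
WWWWWWWWW
WWWWWWWWW
WWWWWWWWW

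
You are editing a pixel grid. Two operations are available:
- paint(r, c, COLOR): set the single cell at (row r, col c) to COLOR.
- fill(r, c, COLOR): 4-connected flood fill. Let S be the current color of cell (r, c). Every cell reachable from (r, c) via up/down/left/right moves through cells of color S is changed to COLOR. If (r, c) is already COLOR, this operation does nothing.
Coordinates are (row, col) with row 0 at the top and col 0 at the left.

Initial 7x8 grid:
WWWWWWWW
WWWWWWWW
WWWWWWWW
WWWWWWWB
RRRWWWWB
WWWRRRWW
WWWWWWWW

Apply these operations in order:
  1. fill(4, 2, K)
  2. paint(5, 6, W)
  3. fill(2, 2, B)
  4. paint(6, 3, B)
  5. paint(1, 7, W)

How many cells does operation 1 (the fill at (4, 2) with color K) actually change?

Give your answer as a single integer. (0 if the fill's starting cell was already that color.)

Answer: 3

Derivation:
After op 1 fill(4,2,K) [3 cells changed]:
WWWWWWWW
WWWWWWWW
WWWWWWWW
WWWWWWWB
KKKWWWWB
WWWRRRWW
WWWWWWWW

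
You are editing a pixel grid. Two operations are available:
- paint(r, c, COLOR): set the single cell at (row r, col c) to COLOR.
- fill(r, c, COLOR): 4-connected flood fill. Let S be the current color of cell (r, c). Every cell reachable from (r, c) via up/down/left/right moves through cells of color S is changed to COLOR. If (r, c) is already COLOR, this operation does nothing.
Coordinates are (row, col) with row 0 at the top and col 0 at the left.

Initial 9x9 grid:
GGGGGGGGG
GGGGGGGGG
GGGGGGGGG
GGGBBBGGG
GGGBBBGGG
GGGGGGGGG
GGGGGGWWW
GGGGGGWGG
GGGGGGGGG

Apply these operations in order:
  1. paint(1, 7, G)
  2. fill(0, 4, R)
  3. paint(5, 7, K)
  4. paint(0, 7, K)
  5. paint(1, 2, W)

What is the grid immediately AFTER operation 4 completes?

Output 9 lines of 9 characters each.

After op 1 paint(1,7,G):
GGGGGGGGG
GGGGGGGGG
GGGGGGGGG
GGGBBBGGG
GGGBBBGGG
GGGGGGGGG
GGGGGGWWW
GGGGGGWGG
GGGGGGGGG
After op 2 fill(0,4,R) [71 cells changed]:
RRRRRRRRR
RRRRRRRRR
RRRRRRRRR
RRRBBBRRR
RRRBBBRRR
RRRRRRRRR
RRRRRRWWW
RRRRRRWRR
RRRRRRRRR
After op 3 paint(5,7,K):
RRRRRRRRR
RRRRRRRRR
RRRRRRRRR
RRRBBBRRR
RRRBBBRRR
RRRRRRRKR
RRRRRRWWW
RRRRRRWRR
RRRRRRRRR
After op 4 paint(0,7,K):
RRRRRRRKR
RRRRRRRRR
RRRRRRRRR
RRRBBBRRR
RRRBBBRRR
RRRRRRRKR
RRRRRRWWW
RRRRRRWRR
RRRRRRRRR

Answer: RRRRRRRKR
RRRRRRRRR
RRRRRRRRR
RRRBBBRRR
RRRBBBRRR
RRRRRRRKR
RRRRRRWWW
RRRRRRWRR
RRRRRRRRR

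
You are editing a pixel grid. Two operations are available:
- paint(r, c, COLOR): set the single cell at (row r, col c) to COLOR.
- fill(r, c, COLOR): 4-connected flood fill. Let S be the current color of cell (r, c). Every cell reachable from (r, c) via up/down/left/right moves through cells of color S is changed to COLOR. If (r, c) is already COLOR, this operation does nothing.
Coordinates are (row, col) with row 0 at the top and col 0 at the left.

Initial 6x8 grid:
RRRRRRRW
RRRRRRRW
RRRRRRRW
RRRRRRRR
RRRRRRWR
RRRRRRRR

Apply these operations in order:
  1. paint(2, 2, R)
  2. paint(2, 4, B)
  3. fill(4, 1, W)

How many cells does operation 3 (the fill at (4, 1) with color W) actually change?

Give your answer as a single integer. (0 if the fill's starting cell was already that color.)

After op 1 paint(2,2,R):
RRRRRRRW
RRRRRRRW
RRRRRRRW
RRRRRRRR
RRRRRRWR
RRRRRRRR
After op 2 paint(2,4,B):
RRRRRRRW
RRRRRRRW
RRRRBRRW
RRRRRRRR
RRRRRRWR
RRRRRRRR
After op 3 fill(4,1,W) [43 cells changed]:
WWWWWWWW
WWWWWWWW
WWWWBWWW
WWWWWWWW
WWWWWWWW
WWWWWWWW

Answer: 43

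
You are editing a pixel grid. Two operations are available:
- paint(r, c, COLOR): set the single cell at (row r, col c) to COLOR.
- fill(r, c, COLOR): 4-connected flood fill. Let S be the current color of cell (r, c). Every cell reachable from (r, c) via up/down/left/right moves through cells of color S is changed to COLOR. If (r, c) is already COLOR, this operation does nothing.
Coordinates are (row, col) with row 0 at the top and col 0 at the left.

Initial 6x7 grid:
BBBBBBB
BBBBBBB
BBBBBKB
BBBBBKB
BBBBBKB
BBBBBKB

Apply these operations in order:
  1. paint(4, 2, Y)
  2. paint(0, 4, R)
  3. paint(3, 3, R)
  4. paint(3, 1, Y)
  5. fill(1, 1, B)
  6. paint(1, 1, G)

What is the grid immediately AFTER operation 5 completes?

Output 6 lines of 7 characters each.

After op 1 paint(4,2,Y):
BBBBBBB
BBBBBBB
BBBBBKB
BBBBBKB
BBYBBKB
BBBBBKB
After op 2 paint(0,4,R):
BBBBRBB
BBBBBBB
BBBBBKB
BBBBBKB
BBYBBKB
BBBBBKB
After op 3 paint(3,3,R):
BBBBRBB
BBBBBBB
BBBBBKB
BBBRBKB
BBYBBKB
BBBBBKB
After op 4 paint(3,1,Y):
BBBBRBB
BBBBBBB
BBBBBKB
BYBRBKB
BBYBBKB
BBBBBKB
After op 5 fill(1,1,B) [0 cells changed]:
BBBBRBB
BBBBBBB
BBBBBKB
BYBRBKB
BBYBBKB
BBBBBKB

Answer: BBBBRBB
BBBBBBB
BBBBBKB
BYBRBKB
BBYBBKB
BBBBBKB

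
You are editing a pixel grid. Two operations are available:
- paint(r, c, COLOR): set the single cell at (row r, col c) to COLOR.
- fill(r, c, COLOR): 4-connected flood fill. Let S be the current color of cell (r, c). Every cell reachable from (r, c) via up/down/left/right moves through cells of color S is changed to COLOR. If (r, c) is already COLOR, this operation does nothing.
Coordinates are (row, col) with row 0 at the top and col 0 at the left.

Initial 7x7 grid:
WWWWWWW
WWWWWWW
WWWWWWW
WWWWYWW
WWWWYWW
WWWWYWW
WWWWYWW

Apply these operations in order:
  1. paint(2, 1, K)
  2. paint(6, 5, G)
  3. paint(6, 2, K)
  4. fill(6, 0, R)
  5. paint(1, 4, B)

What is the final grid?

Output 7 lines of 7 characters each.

After op 1 paint(2,1,K):
WWWWWWW
WWWWWWW
WKWWWWW
WWWWYWW
WWWWYWW
WWWWYWW
WWWWYWW
After op 2 paint(6,5,G):
WWWWWWW
WWWWWWW
WKWWWWW
WWWWYWW
WWWWYWW
WWWWYWW
WWWWYGW
After op 3 paint(6,2,K):
WWWWWWW
WWWWWWW
WKWWWWW
WWWWYWW
WWWWYWW
WWWWYWW
WWKWYGW
After op 4 fill(6,0,R) [42 cells changed]:
RRRRRRR
RRRRRRR
RKRRRRR
RRRRYRR
RRRRYRR
RRRRYRR
RRKRYGR
After op 5 paint(1,4,B):
RRRRRRR
RRRRBRR
RKRRRRR
RRRRYRR
RRRRYRR
RRRRYRR
RRKRYGR

Answer: RRRRRRR
RRRRBRR
RKRRRRR
RRRRYRR
RRRRYRR
RRRRYRR
RRKRYGR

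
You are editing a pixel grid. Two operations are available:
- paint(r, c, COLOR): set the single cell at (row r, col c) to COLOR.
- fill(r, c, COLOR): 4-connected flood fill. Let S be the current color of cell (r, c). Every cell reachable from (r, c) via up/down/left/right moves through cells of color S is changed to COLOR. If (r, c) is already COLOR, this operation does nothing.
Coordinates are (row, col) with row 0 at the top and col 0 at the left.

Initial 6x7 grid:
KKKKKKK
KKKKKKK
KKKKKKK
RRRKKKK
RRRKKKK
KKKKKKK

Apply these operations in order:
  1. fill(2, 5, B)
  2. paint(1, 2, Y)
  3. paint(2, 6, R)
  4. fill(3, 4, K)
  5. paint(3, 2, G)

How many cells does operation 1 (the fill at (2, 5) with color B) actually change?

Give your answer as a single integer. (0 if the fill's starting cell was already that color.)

Answer: 36

Derivation:
After op 1 fill(2,5,B) [36 cells changed]:
BBBBBBB
BBBBBBB
BBBBBBB
RRRBBBB
RRRBBBB
BBBBBBB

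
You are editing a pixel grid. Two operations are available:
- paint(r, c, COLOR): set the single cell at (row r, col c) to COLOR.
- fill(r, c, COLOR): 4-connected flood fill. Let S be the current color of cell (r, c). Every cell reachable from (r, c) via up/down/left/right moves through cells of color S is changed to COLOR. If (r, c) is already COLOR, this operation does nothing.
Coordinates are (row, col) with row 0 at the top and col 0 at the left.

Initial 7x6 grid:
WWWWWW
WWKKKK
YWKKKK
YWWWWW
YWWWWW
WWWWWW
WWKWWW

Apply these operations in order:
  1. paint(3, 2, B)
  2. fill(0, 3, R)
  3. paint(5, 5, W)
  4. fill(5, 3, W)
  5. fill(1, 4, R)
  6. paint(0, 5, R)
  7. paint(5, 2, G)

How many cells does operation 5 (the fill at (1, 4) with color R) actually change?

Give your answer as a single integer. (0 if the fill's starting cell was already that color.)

After op 1 paint(3,2,B):
WWWWWW
WWKKKK
YWKKKK
YWBWWW
YWWWWW
WWWWWW
WWKWWW
After op 2 fill(0,3,R) [29 cells changed]:
RRRRRR
RRKKKK
YRKKKK
YRBRRR
YRRRRR
RRRRRR
RRKRRR
After op 3 paint(5,5,W):
RRRRRR
RRKKKK
YRKKKK
YRBRRR
YRRRRR
RRRRRW
RRKRRR
After op 4 fill(5,3,W) [28 cells changed]:
WWWWWW
WWKKKK
YWKKKK
YWBWWW
YWWWWW
WWWWWW
WWKWWW
After op 5 fill(1,4,R) [8 cells changed]:
WWWWWW
WWRRRR
YWRRRR
YWBWWW
YWWWWW
WWWWWW
WWKWWW

Answer: 8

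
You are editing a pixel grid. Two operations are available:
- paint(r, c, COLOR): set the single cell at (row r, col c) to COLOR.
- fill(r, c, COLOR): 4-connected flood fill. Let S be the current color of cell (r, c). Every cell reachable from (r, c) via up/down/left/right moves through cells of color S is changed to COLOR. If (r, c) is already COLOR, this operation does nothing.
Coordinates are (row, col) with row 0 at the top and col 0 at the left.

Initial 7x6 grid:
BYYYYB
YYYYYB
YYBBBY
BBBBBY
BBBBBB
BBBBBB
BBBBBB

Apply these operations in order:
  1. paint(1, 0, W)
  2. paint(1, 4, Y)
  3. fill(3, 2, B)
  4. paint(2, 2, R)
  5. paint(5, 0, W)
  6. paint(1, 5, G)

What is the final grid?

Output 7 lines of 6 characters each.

After op 1 paint(1,0,W):
BYYYYB
WYYYYB
YYBBBY
BBBBBY
BBBBBB
BBBBBB
BBBBBB
After op 2 paint(1,4,Y):
BYYYYB
WYYYYB
YYBBBY
BBBBBY
BBBBBB
BBBBBB
BBBBBB
After op 3 fill(3,2,B) [0 cells changed]:
BYYYYB
WYYYYB
YYBBBY
BBBBBY
BBBBBB
BBBBBB
BBBBBB
After op 4 paint(2,2,R):
BYYYYB
WYYYYB
YYRBBY
BBBBBY
BBBBBB
BBBBBB
BBBBBB
After op 5 paint(5,0,W):
BYYYYB
WYYYYB
YYRBBY
BBBBBY
BBBBBB
WBBBBB
BBBBBB
After op 6 paint(1,5,G):
BYYYYB
WYYYYG
YYRBBY
BBBBBY
BBBBBB
WBBBBB
BBBBBB

Answer: BYYYYB
WYYYYG
YYRBBY
BBBBBY
BBBBBB
WBBBBB
BBBBBB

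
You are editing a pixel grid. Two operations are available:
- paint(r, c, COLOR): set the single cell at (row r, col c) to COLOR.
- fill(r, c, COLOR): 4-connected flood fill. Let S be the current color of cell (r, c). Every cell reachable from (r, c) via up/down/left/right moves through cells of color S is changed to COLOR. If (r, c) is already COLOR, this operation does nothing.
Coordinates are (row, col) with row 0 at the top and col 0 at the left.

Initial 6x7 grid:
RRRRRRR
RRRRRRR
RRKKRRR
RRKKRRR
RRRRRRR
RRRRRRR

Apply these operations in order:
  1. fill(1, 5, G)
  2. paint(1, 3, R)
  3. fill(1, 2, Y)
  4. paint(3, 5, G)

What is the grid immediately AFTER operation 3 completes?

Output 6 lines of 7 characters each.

After op 1 fill(1,5,G) [38 cells changed]:
GGGGGGG
GGGGGGG
GGKKGGG
GGKKGGG
GGGGGGG
GGGGGGG
After op 2 paint(1,3,R):
GGGGGGG
GGGRGGG
GGKKGGG
GGKKGGG
GGGGGGG
GGGGGGG
After op 3 fill(1,2,Y) [37 cells changed]:
YYYYYYY
YYYRYYY
YYKKYYY
YYKKYYY
YYYYYYY
YYYYYYY

Answer: YYYYYYY
YYYRYYY
YYKKYYY
YYKKYYY
YYYYYYY
YYYYYYY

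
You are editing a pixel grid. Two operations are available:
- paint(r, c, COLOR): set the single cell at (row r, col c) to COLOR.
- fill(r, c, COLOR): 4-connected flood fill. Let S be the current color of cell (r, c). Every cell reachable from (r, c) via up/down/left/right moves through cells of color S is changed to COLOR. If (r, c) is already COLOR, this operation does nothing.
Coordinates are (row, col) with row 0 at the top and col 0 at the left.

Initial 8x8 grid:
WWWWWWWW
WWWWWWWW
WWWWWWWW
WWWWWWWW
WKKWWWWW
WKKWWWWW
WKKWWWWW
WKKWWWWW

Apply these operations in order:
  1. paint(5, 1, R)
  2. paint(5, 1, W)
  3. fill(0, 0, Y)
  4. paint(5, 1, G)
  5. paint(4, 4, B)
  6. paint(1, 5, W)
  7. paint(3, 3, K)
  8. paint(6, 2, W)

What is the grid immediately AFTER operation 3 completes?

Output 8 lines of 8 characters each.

After op 1 paint(5,1,R):
WWWWWWWW
WWWWWWWW
WWWWWWWW
WWWWWWWW
WKKWWWWW
WRKWWWWW
WKKWWWWW
WKKWWWWW
After op 2 paint(5,1,W):
WWWWWWWW
WWWWWWWW
WWWWWWWW
WWWWWWWW
WKKWWWWW
WWKWWWWW
WKKWWWWW
WKKWWWWW
After op 3 fill(0,0,Y) [57 cells changed]:
YYYYYYYY
YYYYYYYY
YYYYYYYY
YYYYYYYY
YKKYYYYY
YYKYYYYY
YKKYYYYY
YKKYYYYY

Answer: YYYYYYYY
YYYYYYYY
YYYYYYYY
YYYYYYYY
YKKYYYYY
YYKYYYYY
YKKYYYYY
YKKYYYYY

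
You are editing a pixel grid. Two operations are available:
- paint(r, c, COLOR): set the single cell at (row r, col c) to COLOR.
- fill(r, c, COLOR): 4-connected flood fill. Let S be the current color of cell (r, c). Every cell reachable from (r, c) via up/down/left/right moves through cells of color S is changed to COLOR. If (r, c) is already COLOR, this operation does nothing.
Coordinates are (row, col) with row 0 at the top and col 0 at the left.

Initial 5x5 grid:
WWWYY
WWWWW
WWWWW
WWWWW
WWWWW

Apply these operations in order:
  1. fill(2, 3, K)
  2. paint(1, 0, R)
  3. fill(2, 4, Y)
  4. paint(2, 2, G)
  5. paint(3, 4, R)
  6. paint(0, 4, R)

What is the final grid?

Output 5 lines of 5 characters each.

Answer: YYYYR
RYYYY
YYGYY
YYYYR
YYYYY

Derivation:
After op 1 fill(2,3,K) [23 cells changed]:
KKKYY
KKKKK
KKKKK
KKKKK
KKKKK
After op 2 paint(1,0,R):
KKKYY
RKKKK
KKKKK
KKKKK
KKKKK
After op 3 fill(2,4,Y) [22 cells changed]:
YYYYY
RYYYY
YYYYY
YYYYY
YYYYY
After op 4 paint(2,2,G):
YYYYY
RYYYY
YYGYY
YYYYY
YYYYY
After op 5 paint(3,4,R):
YYYYY
RYYYY
YYGYY
YYYYR
YYYYY
After op 6 paint(0,4,R):
YYYYR
RYYYY
YYGYY
YYYYR
YYYYY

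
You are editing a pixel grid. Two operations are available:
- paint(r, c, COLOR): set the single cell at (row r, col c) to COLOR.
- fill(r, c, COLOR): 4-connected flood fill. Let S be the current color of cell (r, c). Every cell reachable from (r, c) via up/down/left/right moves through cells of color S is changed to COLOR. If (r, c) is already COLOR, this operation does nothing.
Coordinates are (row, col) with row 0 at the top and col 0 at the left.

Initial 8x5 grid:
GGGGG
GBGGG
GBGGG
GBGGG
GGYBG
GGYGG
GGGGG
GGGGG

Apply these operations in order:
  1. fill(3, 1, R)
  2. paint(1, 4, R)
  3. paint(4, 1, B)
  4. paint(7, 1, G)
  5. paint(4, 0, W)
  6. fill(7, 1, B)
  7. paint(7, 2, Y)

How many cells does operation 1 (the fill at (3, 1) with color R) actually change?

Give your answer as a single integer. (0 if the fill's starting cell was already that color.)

Answer: 3

Derivation:
After op 1 fill(3,1,R) [3 cells changed]:
GGGGG
GRGGG
GRGGG
GRGGG
GGYBG
GGYGG
GGGGG
GGGGG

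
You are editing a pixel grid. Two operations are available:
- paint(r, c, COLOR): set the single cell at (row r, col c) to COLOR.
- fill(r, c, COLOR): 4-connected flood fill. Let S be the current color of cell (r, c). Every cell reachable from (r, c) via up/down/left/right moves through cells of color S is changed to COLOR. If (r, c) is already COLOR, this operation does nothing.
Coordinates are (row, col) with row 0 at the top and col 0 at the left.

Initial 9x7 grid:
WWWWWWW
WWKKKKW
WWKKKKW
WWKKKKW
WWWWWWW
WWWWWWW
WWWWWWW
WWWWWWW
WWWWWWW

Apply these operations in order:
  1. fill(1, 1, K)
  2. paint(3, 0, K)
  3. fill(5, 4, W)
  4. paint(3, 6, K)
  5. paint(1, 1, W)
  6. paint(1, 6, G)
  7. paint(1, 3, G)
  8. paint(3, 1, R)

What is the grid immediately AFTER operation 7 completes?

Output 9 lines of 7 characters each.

Answer: WWWWWWW
WWWGWWG
WWWWWWW
WWWWWWK
WWWWWWW
WWWWWWW
WWWWWWW
WWWWWWW
WWWWWWW

Derivation:
After op 1 fill(1,1,K) [51 cells changed]:
KKKKKKK
KKKKKKK
KKKKKKK
KKKKKKK
KKKKKKK
KKKKKKK
KKKKKKK
KKKKKKK
KKKKKKK
After op 2 paint(3,0,K):
KKKKKKK
KKKKKKK
KKKKKKK
KKKKKKK
KKKKKKK
KKKKKKK
KKKKKKK
KKKKKKK
KKKKKKK
After op 3 fill(5,4,W) [63 cells changed]:
WWWWWWW
WWWWWWW
WWWWWWW
WWWWWWW
WWWWWWW
WWWWWWW
WWWWWWW
WWWWWWW
WWWWWWW
After op 4 paint(3,6,K):
WWWWWWW
WWWWWWW
WWWWWWW
WWWWWWK
WWWWWWW
WWWWWWW
WWWWWWW
WWWWWWW
WWWWWWW
After op 5 paint(1,1,W):
WWWWWWW
WWWWWWW
WWWWWWW
WWWWWWK
WWWWWWW
WWWWWWW
WWWWWWW
WWWWWWW
WWWWWWW
After op 6 paint(1,6,G):
WWWWWWW
WWWWWWG
WWWWWWW
WWWWWWK
WWWWWWW
WWWWWWW
WWWWWWW
WWWWWWW
WWWWWWW
After op 7 paint(1,3,G):
WWWWWWW
WWWGWWG
WWWWWWW
WWWWWWK
WWWWWWW
WWWWWWW
WWWWWWW
WWWWWWW
WWWWWWW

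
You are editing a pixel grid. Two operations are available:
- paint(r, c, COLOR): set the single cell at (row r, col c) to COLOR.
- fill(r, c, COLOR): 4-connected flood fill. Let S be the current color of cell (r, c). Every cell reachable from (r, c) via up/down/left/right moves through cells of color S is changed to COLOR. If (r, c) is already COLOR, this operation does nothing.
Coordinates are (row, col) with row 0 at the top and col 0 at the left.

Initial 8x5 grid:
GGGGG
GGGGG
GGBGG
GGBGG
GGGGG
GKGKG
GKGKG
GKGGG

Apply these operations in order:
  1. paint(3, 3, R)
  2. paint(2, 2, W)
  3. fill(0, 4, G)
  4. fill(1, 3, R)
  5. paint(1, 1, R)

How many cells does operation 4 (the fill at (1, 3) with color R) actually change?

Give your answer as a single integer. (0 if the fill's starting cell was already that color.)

After op 1 paint(3,3,R):
GGGGG
GGGGG
GGBGG
GGBRG
GGGGG
GKGKG
GKGKG
GKGGG
After op 2 paint(2,2,W):
GGGGG
GGGGG
GGWGG
GGBRG
GGGGG
GKGKG
GKGKG
GKGGG
After op 3 fill(0,4,G) [0 cells changed]:
GGGGG
GGGGG
GGWGG
GGBRG
GGGGG
GKGKG
GKGKG
GKGGG
After op 4 fill(1,3,R) [32 cells changed]:
RRRRR
RRRRR
RRWRR
RRBRR
RRRRR
RKRKR
RKRKR
RKRRR

Answer: 32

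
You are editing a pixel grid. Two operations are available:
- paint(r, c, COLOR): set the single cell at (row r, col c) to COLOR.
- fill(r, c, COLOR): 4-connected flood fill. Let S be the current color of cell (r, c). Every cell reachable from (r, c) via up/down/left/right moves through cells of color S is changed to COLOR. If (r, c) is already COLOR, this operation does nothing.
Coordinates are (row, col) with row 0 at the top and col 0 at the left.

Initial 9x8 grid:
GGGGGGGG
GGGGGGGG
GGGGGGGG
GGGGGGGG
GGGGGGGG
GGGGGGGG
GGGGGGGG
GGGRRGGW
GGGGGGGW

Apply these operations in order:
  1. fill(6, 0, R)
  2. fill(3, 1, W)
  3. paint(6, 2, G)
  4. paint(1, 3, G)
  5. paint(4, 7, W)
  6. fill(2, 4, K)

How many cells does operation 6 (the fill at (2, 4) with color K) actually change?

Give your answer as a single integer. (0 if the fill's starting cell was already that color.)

Answer: 70

Derivation:
After op 1 fill(6,0,R) [68 cells changed]:
RRRRRRRR
RRRRRRRR
RRRRRRRR
RRRRRRRR
RRRRRRRR
RRRRRRRR
RRRRRRRR
RRRRRRRW
RRRRRRRW
After op 2 fill(3,1,W) [70 cells changed]:
WWWWWWWW
WWWWWWWW
WWWWWWWW
WWWWWWWW
WWWWWWWW
WWWWWWWW
WWWWWWWW
WWWWWWWW
WWWWWWWW
After op 3 paint(6,2,G):
WWWWWWWW
WWWWWWWW
WWWWWWWW
WWWWWWWW
WWWWWWWW
WWWWWWWW
WWGWWWWW
WWWWWWWW
WWWWWWWW
After op 4 paint(1,3,G):
WWWWWWWW
WWWGWWWW
WWWWWWWW
WWWWWWWW
WWWWWWWW
WWWWWWWW
WWGWWWWW
WWWWWWWW
WWWWWWWW
After op 5 paint(4,7,W):
WWWWWWWW
WWWGWWWW
WWWWWWWW
WWWWWWWW
WWWWWWWW
WWWWWWWW
WWGWWWWW
WWWWWWWW
WWWWWWWW
After op 6 fill(2,4,K) [70 cells changed]:
KKKKKKKK
KKKGKKKK
KKKKKKKK
KKKKKKKK
KKKKKKKK
KKKKKKKK
KKGKKKKK
KKKKKKKK
KKKKKKKK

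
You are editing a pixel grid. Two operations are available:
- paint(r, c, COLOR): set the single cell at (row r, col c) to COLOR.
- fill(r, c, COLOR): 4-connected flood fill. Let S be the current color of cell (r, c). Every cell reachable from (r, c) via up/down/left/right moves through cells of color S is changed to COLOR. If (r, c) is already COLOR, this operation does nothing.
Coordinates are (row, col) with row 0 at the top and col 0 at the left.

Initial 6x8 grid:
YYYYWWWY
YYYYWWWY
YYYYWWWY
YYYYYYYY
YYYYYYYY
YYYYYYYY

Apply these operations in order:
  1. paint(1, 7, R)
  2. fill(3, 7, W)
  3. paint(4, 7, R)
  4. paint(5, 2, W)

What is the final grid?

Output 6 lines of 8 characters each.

After op 1 paint(1,7,R):
YYYYWWWY
YYYYWWWR
YYYYWWWY
YYYYYYYY
YYYYYYYY
YYYYYYYY
After op 2 fill(3,7,W) [37 cells changed]:
WWWWWWWY
WWWWWWWR
WWWWWWWW
WWWWWWWW
WWWWWWWW
WWWWWWWW
After op 3 paint(4,7,R):
WWWWWWWY
WWWWWWWR
WWWWWWWW
WWWWWWWW
WWWWWWWR
WWWWWWWW
After op 4 paint(5,2,W):
WWWWWWWY
WWWWWWWR
WWWWWWWW
WWWWWWWW
WWWWWWWR
WWWWWWWW

Answer: WWWWWWWY
WWWWWWWR
WWWWWWWW
WWWWWWWW
WWWWWWWR
WWWWWWWW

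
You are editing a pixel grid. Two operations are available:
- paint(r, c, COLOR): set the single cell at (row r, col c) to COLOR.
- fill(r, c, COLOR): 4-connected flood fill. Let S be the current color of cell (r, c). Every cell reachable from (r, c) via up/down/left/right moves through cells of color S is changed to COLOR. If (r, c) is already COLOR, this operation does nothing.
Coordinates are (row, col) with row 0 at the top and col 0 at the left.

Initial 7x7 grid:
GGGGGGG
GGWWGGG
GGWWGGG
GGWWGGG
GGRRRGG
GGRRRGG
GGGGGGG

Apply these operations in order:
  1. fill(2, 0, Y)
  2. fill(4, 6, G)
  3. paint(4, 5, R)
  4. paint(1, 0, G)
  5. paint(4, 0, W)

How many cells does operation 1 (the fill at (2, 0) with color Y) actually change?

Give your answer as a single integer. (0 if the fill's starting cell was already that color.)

After op 1 fill(2,0,Y) [37 cells changed]:
YYYYYYY
YYWWYYY
YYWWYYY
YYWWYYY
YYRRRYY
YYRRRYY
YYYYYYY

Answer: 37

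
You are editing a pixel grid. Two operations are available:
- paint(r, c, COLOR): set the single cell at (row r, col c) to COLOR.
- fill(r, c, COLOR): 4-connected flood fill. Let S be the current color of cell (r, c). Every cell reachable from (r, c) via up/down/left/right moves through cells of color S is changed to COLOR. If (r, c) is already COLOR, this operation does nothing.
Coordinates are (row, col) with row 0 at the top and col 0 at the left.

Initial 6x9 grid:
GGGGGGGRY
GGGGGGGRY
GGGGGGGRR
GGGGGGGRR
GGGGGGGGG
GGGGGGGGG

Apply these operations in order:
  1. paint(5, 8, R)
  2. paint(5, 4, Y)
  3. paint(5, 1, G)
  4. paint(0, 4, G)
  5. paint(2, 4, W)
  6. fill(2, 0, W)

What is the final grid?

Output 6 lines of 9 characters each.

After op 1 paint(5,8,R):
GGGGGGGRY
GGGGGGGRY
GGGGGGGRR
GGGGGGGRR
GGGGGGGGG
GGGGGGGGR
After op 2 paint(5,4,Y):
GGGGGGGRY
GGGGGGGRY
GGGGGGGRR
GGGGGGGRR
GGGGGGGGG
GGGGYGGGR
After op 3 paint(5,1,G):
GGGGGGGRY
GGGGGGGRY
GGGGGGGRR
GGGGGGGRR
GGGGGGGGG
GGGGYGGGR
After op 4 paint(0,4,G):
GGGGGGGRY
GGGGGGGRY
GGGGGGGRR
GGGGGGGRR
GGGGGGGGG
GGGGYGGGR
After op 5 paint(2,4,W):
GGGGGGGRY
GGGGGGGRY
GGGGWGGRR
GGGGGGGRR
GGGGGGGGG
GGGGYGGGR
After op 6 fill(2,0,W) [43 cells changed]:
WWWWWWWRY
WWWWWWWRY
WWWWWWWRR
WWWWWWWRR
WWWWWWWWW
WWWWYWWWR

Answer: WWWWWWWRY
WWWWWWWRY
WWWWWWWRR
WWWWWWWRR
WWWWWWWWW
WWWWYWWWR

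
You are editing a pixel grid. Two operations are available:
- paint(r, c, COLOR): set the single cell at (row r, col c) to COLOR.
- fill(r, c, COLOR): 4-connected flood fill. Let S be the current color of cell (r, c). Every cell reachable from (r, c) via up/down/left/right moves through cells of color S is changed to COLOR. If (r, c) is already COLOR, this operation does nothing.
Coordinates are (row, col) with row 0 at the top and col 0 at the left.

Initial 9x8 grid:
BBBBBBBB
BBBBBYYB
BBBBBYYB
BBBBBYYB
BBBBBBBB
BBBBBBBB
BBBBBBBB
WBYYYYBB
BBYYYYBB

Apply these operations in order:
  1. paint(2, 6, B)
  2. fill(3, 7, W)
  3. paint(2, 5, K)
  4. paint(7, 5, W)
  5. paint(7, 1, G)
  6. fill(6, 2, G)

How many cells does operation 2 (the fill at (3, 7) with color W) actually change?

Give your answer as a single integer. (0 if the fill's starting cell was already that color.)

Answer: 58

Derivation:
After op 1 paint(2,6,B):
BBBBBBBB
BBBBBYYB
BBBBBYBB
BBBBBYYB
BBBBBBBB
BBBBBBBB
BBBBBBBB
WBYYYYBB
BBYYYYBB
After op 2 fill(3,7,W) [58 cells changed]:
WWWWWWWW
WWWWWYYW
WWWWWYWW
WWWWWYYW
WWWWWWWW
WWWWWWWW
WWWWWWWW
WWYYYYWW
WWYYYYWW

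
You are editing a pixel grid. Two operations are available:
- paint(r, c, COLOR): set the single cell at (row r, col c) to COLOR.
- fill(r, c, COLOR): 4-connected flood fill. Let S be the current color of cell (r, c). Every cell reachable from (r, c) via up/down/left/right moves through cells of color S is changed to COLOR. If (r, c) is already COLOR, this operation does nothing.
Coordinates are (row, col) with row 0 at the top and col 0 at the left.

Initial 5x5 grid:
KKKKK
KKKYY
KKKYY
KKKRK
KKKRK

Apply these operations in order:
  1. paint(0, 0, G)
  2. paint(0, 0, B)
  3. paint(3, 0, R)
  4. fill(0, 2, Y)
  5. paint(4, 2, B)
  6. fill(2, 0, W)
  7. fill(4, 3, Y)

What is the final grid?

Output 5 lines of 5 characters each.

Answer: BWWWW
WWWWW
WWWWW
RWWYK
WWBYK

Derivation:
After op 1 paint(0,0,G):
GKKKK
KKKYY
KKKYY
KKKRK
KKKRK
After op 2 paint(0,0,B):
BKKKK
KKKYY
KKKYY
KKKRK
KKKRK
After op 3 paint(3,0,R):
BKKKK
KKKYY
KKKYY
RKKRK
KKKRK
After op 4 fill(0,2,Y) [15 cells changed]:
BYYYY
YYYYY
YYYYY
RYYRK
YYYRK
After op 5 paint(4,2,B):
BYYYY
YYYYY
YYYYY
RYYRK
YYBRK
After op 6 fill(2,0,W) [18 cells changed]:
BWWWW
WWWWW
WWWWW
RWWRK
WWBRK
After op 7 fill(4,3,Y) [2 cells changed]:
BWWWW
WWWWW
WWWWW
RWWYK
WWBYK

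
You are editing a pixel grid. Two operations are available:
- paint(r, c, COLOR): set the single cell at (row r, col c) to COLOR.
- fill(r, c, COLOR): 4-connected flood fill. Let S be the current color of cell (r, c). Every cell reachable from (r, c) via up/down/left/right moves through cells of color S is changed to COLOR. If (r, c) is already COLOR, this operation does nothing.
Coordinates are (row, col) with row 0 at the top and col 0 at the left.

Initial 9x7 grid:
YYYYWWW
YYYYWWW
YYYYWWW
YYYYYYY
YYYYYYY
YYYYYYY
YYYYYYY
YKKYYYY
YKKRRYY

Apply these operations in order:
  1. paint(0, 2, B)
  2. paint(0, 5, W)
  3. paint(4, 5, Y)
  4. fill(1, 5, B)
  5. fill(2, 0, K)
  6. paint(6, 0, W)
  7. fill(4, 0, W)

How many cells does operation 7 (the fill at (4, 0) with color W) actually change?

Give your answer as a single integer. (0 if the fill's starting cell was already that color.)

Answer: 50

Derivation:
After op 1 paint(0,2,B):
YYBYWWW
YYYYWWW
YYYYWWW
YYYYYYY
YYYYYYY
YYYYYYY
YYYYYYY
YKKYYYY
YKKRRYY
After op 2 paint(0,5,W):
YYBYWWW
YYYYWWW
YYYYWWW
YYYYYYY
YYYYYYY
YYYYYYY
YYYYYYY
YKKYYYY
YKKRRYY
After op 3 paint(4,5,Y):
YYBYWWW
YYYYWWW
YYYYWWW
YYYYYYY
YYYYYYY
YYYYYYY
YYYYYYY
YKKYYYY
YKKRRYY
After op 4 fill(1,5,B) [9 cells changed]:
YYBYBBB
YYYYBBB
YYYYBBB
YYYYYYY
YYYYYYY
YYYYYYY
YYYYYYY
YKKYYYY
YKKRRYY
After op 5 fill(2,0,K) [47 cells changed]:
KKBKBBB
KKKKBBB
KKKKBBB
KKKKKKK
KKKKKKK
KKKKKKK
KKKKKKK
KKKKKKK
KKKRRKK
After op 6 paint(6,0,W):
KKBKBBB
KKKKBBB
KKKKBBB
KKKKKKK
KKKKKKK
KKKKKKK
WKKKKKK
KKKKKKK
KKKRRKK
After op 7 fill(4,0,W) [50 cells changed]:
WWBWBBB
WWWWBBB
WWWWBBB
WWWWWWW
WWWWWWW
WWWWWWW
WWWWWWW
WWWWWWW
WWWRRWW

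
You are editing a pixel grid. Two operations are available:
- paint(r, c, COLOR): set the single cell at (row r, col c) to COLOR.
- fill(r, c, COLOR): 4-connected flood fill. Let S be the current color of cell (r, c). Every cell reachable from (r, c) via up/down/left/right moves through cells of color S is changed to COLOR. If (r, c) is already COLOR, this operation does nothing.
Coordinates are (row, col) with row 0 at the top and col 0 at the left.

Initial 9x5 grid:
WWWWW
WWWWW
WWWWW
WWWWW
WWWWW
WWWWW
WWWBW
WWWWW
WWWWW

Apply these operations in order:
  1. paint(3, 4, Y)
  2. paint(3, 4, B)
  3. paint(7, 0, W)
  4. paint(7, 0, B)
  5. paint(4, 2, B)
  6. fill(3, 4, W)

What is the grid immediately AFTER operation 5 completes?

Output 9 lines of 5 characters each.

Answer: WWWWW
WWWWW
WWWWW
WWWWB
WWBWW
WWWWW
WWWBW
BWWWW
WWWWW

Derivation:
After op 1 paint(3,4,Y):
WWWWW
WWWWW
WWWWW
WWWWY
WWWWW
WWWWW
WWWBW
WWWWW
WWWWW
After op 2 paint(3,4,B):
WWWWW
WWWWW
WWWWW
WWWWB
WWWWW
WWWWW
WWWBW
WWWWW
WWWWW
After op 3 paint(7,0,W):
WWWWW
WWWWW
WWWWW
WWWWB
WWWWW
WWWWW
WWWBW
WWWWW
WWWWW
After op 4 paint(7,0,B):
WWWWW
WWWWW
WWWWW
WWWWB
WWWWW
WWWWW
WWWBW
BWWWW
WWWWW
After op 5 paint(4,2,B):
WWWWW
WWWWW
WWWWW
WWWWB
WWBWW
WWWWW
WWWBW
BWWWW
WWWWW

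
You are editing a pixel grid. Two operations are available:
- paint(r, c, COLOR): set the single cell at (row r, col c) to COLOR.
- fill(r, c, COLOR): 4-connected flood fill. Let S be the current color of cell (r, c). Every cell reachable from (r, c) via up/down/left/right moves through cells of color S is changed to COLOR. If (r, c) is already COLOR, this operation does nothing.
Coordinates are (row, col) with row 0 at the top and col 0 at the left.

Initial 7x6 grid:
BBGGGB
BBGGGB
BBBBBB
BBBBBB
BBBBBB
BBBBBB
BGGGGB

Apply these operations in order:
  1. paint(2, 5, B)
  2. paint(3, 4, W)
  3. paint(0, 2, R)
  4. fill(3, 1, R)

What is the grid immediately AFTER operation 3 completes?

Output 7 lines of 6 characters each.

Answer: BBRGGB
BBGGGB
BBBBBB
BBBBWB
BBBBBB
BBBBBB
BGGGGB

Derivation:
After op 1 paint(2,5,B):
BBGGGB
BBGGGB
BBBBBB
BBBBBB
BBBBBB
BBBBBB
BGGGGB
After op 2 paint(3,4,W):
BBGGGB
BBGGGB
BBBBBB
BBBBWB
BBBBBB
BBBBBB
BGGGGB
After op 3 paint(0,2,R):
BBRGGB
BBGGGB
BBBBBB
BBBBWB
BBBBBB
BBBBBB
BGGGGB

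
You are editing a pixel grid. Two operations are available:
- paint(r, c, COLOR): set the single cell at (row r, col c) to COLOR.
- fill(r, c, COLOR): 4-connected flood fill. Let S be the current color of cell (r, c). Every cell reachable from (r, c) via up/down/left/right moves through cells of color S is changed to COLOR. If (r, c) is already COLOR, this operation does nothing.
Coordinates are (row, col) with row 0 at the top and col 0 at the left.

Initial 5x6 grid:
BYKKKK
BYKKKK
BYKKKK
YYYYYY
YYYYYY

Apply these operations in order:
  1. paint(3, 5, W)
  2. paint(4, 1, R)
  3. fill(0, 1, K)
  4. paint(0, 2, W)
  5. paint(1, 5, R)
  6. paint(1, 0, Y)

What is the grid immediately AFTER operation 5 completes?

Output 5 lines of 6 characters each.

After op 1 paint(3,5,W):
BYKKKK
BYKKKK
BYKKKK
YYYYYW
YYYYYY
After op 2 paint(4,1,R):
BYKKKK
BYKKKK
BYKKKK
YYYYYW
YRYYYY
After op 3 fill(0,1,K) [13 cells changed]:
BKKKKK
BKKKKK
BKKKKK
KKKKKW
KRKKKK
After op 4 paint(0,2,W):
BKWKKK
BKKKKK
BKKKKK
KKKKKW
KRKKKK
After op 5 paint(1,5,R):
BKWKKK
BKKKKR
BKKKKK
KKKKKW
KRKKKK

Answer: BKWKKK
BKKKKR
BKKKKK
KKKKKW
KRKKKK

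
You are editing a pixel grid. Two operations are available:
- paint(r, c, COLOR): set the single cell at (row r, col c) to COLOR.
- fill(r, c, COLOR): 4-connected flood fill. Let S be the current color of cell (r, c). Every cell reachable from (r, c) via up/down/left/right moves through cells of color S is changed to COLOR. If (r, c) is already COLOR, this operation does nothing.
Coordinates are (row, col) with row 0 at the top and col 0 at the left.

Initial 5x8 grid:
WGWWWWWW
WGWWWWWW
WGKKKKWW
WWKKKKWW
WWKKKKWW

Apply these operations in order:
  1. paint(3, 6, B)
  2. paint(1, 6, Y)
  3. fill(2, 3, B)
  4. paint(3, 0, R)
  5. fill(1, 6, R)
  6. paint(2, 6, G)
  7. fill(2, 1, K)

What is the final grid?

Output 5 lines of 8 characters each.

Answer: WKWWWWWW
WKWWWWRW
WKBBBBGW
RWBBBBBW
WWBBBBWW

Derivation:
After op 1 paint(3,6,B):
WGWWWWWW
WGWWWWWW
WGKKKKWW
WWKKKKBW
WWKKKKWW
After op 2 paint(1,6,Y):
WGWWWWWW
WGWWWWYW
WGKKKKWW
WWKKKKBW
WWKKKKWW
After op 3 fill(2,3,B) [12 cells changed]:
WGWWWWWW
WGWWWWYW
WGBBBBWW
WWBBBBBW
WWBBBBWW
After op 4 paint(3,0,R):
WGWWWWWW
WGWWWWYW
WGBBBBWW
RWBBBBBW
WWBBBBWW
After op 5 fill(1,6,R) [1 cells changed]:
WGWWWWWW
WGWWWWRW
WGBBBBWW
RWBBBBBW
WWBBBBWW
After op 6 paint(2,6,G):
WGWWWWWW
WGWWWWRW
WGBBBBGW
RWBBBBBW
WWBBBBWW
After op 7 fill(2,1,K) [3 cells changed]:
WKWWWWWW
WKWWWWRW
WKBBBBGW
RWBBBBBW
WWBBBBWW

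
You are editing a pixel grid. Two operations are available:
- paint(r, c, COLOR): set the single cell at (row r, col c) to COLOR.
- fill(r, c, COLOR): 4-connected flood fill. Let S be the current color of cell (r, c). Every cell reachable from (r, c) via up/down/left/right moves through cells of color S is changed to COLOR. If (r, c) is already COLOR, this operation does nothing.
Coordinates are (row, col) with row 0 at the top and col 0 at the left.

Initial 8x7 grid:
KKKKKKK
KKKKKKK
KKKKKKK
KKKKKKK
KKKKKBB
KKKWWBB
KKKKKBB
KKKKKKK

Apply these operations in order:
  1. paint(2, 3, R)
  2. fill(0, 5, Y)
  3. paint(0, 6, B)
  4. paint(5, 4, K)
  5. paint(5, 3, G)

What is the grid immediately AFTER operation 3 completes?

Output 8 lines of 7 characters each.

Answer: YYYYYYB
YYYYYYY
YYYRYYY
YYYYYYY
YYYYYBB
YYYWWBB
YYYYYBB
YYYYYYY

Derivation:
After op 1 paint(2,3,R):
KKKKKKK
KKKKKKK
KKKRKKK
KKKKKKK
KKKKKBB
KKKWWBB
KKKKKBB
KKKKKKK
After op 2 fill(0,5,Y) [47 cells changed]:
YYYYYYY
YYYYYYY
YYYRYYY
YYYYYYY
YYYYYBB
YYYWWBB
YYYYYBB
YYYYYYY
After op 3 paint(0,6,B):
YYYYYYB
YYYYYYY
YYYRYYY
YYYYYYY
YYYYYBB
YYYWWBB
YYYYYBB
YYYYYYY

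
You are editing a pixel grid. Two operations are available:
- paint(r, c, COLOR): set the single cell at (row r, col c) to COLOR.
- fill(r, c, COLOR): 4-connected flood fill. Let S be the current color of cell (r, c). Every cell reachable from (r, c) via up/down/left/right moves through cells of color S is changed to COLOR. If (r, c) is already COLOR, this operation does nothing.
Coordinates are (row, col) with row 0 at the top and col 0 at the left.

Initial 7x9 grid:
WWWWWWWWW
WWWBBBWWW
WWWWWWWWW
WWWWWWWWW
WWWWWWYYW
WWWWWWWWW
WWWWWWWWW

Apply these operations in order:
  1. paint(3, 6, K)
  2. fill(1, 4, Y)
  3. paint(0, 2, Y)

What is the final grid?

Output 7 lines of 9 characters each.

Answer: WWYWWWWWW
WWWYYYWWW
WWWWWWWWW
WWWWWWKWW
WWWWWWYYW
WWWWWWWWW
WWWWWWWWW

Derivation:
After op 1 paint(3,6,K):
WWWWWWWWW
WWWBBBWWW
WWWWWWWWW
WWWWWWKWW
WWWWWWYYW
WWWWWWWWW
WWWWWWWWW
After op 2 fill(1,4,Y) [3 cells changed]:
WWWWWWWWW
WWWYYYWWW
WWWWWWWWW
WWWWWWKWW
WWWWWWYYW
WWWWWWWWW
WWWWWWWWW
After op 3 paint(0,2,Y):
WWYWWWWWW
WWWYYYWWW
WWWWWWWWW
WWWWWWKWW
WWWWWWYYW
WWWWWWWWW
WWWWWWWWW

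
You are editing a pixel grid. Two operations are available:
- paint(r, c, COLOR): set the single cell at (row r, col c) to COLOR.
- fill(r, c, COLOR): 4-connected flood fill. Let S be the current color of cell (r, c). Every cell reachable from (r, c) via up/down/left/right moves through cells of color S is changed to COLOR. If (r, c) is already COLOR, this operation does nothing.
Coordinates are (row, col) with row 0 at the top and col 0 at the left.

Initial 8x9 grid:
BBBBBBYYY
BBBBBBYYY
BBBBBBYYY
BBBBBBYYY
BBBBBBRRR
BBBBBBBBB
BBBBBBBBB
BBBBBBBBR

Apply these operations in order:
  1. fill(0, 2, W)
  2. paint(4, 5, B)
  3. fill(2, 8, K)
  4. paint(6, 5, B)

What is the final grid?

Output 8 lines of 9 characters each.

Answer: WWWWWWKKK
WWWWWWKKK
WWWWWWKKK
WWWWWWKKK
WWWWWBRRR
WWWWWWWWW
WWWWWBWWW
WWWWWWWWR

Derivation:
After op 1 fill(0,2,W) [56 cells changed]:
WWWWWWYYY
WWWWWWYYY
WWWWWWYYY
WWWWWWYYY
WWWWWWRRR
WWWWWWWWW
WWWWWWWWW
WWWWWWWWR
After op 2 paint(4,5,B):
WWWWWWYYY
WWWWWWYYY
WWWWWWYYY
WWWWWWYYY
WWWWWBRRR
WWWWWWWWW
WWWWWWWWW
WWWWWWWWR
After op 3 fill(2,8,K) [12 cells changed]:
WWWWWWKKK
WWWWWWKKK
WWWWWWKKK
WWWWWWKKK
WWWWWBRRR
WWWWWWWWW
WWWWWWWWW
WWWWWWWWR
After op 4 paint(6,5,B):
WWWWWWKKK
WWWWWWKKK
WWWWWWKKK
WWWWWWKKK
WWWWWBRRR
WWWWWWWWW
WWWWWBWWW
WWWWWWWWR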